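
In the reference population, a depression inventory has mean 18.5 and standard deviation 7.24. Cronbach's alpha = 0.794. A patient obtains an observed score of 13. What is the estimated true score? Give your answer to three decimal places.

14.133

Regress the observed score toward the mean by the unreliability: T̂ = 0.794·13 + 0.206·18.5 = 10.322 + 3.8110 = 14.1330.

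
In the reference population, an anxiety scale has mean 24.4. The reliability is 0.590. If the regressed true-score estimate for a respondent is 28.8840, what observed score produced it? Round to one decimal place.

T̂ = ρX + (1 − ρ)μ  ⇒  X = (T̂ − (1 − ρ)μ) / ρ
X = (28.8840 − 0.410 × 24.4) / 0.590 = (28.8840 − 10.0040) / 0.590 = 18.8800 / 0.590 = 32.000

32.0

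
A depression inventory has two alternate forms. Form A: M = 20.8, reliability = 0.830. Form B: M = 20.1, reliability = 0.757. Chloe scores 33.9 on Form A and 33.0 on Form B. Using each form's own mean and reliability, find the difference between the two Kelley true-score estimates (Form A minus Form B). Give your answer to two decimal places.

1.81

T̂_A = 0.830(33.9) + 0.170(20.8) = 31.6730
T̂_B = 0.757(33.0) + 0.243(20.1) = 29.8653
T̂_A − T̂_B = 1.8077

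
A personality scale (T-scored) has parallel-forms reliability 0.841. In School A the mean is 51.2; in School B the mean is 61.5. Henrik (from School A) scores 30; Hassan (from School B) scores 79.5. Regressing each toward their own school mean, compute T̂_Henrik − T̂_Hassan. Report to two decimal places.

T̂_Henrik = 0.841(30) + 0.159(51.2) = 33.3708
T̂_Hassan = 0.841(79.5) + 0.159(61.5) = 76.6380
Difference = 33.3708 − 76.6380 = -43.2672

-43.27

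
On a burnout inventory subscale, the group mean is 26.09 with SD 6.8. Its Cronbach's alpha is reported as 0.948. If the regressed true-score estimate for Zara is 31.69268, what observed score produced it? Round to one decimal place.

32.0

T̂ = ρX + (1 − ρ)μ  ⇒  X = (T̂ − (1 − ρ)μ) / ρ
X = (31.69268 − 0.052 × 26.09) / 0.948 = (31.69268 − 1.35668) / 0.948 = 30.33600 / 0.948 = 32.000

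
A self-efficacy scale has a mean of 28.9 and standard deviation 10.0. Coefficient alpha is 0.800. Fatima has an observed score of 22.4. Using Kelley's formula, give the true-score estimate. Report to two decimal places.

23.70

T̂ = ρX + (1 − ρ)μ
  = 0.800 × 22.4 + 0.200 × 28.9
  = 17.9200 + 5.7800
  = 23.700
  ≈ 23.70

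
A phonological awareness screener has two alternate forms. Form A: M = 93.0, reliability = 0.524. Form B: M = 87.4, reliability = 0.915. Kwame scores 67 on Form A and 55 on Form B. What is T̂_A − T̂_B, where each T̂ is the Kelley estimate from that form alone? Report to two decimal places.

T̂_A = 0.524(67) + 0.476(93.0) = 79.3760
T̂_B = 0.915(55) + 0.085(87.4) = 57.7540
T̂_A − T̂_B = 21.6220

21.62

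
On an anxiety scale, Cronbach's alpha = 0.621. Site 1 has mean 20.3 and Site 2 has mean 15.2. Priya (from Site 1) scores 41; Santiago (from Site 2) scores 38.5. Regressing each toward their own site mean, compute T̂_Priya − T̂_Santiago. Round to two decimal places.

3.49

T̂_Priya = 0.621(41) + 0.379(20.3) = 33.1547
T̂_Santiago = 0.621(38.5) + 0.379(15.2) = 29.6693
Difference = 33.1547 − 29.6693 = 3.4854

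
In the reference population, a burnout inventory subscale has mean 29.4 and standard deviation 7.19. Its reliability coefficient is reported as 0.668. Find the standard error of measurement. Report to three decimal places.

4.143

SEM = SD · √(1 − ρ) = 7.19 × √0.332 = 7.19 × 0.5762 = 4.1428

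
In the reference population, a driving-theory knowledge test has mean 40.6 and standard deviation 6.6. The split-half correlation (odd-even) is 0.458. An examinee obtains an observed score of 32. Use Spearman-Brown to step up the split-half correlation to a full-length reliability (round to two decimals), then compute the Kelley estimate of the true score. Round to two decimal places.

35.18

Spearman-Brown: ρ = 2r/(1 + r) = 2(0.458)/(1 + 0.458) = 0.9160/1.458 = 0.6283 → 0.63
Kelley's formula gives T̂ = 0.63·32 + 0.37·40.6 = 20.16 + 15.022 = 35.182.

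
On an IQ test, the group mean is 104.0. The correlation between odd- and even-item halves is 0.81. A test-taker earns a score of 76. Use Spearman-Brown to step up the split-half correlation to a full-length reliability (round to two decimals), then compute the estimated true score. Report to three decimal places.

Spearman-Brown: ρ = 2r/(1 + r) = 2(0.81)/(1 + 0.81) = 1.620/1.81 = 0.8950 → 0.90
T̂ = ρX + (1 − ρ)μ
  = 0.90 × 76 + 0.10 × 104.0
  = 68.40 + 10.400
  = 78.8000
  ≈ 78.800

78.800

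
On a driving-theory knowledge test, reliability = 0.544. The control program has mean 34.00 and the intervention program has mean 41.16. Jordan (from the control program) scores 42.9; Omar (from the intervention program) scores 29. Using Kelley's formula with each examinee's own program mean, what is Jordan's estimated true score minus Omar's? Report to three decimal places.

4.297

T̂_Jordan = 0.544(42.9) + 0.456(34.00) = 38.84160
T̂_Omar = 0.544(29) + 0.456(41.16) = 34.54496
Difference = 38.84160 − 34.54496 = 4.29664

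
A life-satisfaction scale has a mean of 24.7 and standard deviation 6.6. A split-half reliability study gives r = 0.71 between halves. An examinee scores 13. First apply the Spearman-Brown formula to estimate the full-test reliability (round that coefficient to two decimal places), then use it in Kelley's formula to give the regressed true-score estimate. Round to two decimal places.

Spearman-Brown: ρ = 2r/(1 + r) = 2(0.71)/(1 + 0.71) = 1.420/1.71 = 0.8304 → 0.83
Kelley's formula gives T̂ = 0.83·13 + 0.17·24.7 = 10.79 + 4.199 = 14.989.

14.99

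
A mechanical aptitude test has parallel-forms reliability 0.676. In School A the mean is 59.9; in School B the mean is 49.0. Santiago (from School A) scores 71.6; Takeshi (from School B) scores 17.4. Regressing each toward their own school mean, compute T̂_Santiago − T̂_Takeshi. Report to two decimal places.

40.17

T̂_Santiago = 0.676(71.6) + 0.324(59.9) = 67.8092
T̂_Takeshi = 0.676(17.4) + 0.324(49.0) = 27.6384
Difference = 67.8092 − 27.6384 = 40.1708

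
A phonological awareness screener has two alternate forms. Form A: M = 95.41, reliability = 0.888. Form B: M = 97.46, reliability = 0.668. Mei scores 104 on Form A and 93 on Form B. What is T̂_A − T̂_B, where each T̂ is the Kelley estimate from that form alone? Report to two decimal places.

T̂_A = 0.888(104) + 0.112(95.41) = 103.0379
T̂_B = 0.668(93) + 0.332(97.46) = 94.4807
T̂_A − T̂_B = 8.5572

8.56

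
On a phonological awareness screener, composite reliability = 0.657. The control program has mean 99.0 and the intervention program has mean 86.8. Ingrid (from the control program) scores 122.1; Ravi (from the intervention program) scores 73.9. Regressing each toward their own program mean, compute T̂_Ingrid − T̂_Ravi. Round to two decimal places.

35.85

T̂_Ingrid = 0.657(122.1) + 0.343(99.0) = 114.1767
T̂_Ravi = 0.657(73.9) + 0.343(86.8) = 78.3247
Difference = 114.1767 − 78.3247 = 35.8520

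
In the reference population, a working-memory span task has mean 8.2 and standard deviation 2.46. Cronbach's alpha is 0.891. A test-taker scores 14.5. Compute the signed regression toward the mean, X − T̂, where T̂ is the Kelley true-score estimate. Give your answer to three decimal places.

0.687

T̂ = ρX + (1 − ρ)μ
  = 0.891 × 14.5 + 0.109 × 8.2
  = 12.9195 + 0.8938
  = 13.81330
  ≈ 13.8133
X − T̂ = 14.5 − 13.8133 = 0.6867 → 0.687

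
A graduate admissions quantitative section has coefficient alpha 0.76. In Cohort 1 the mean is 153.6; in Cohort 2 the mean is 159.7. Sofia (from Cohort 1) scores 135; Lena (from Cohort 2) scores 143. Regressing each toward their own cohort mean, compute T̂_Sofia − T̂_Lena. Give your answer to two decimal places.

-7.54

T̂_Sofia = 0.76(135) + 0.24(153.6) = 139.4640
T̂_Lena = 0.76(143) + 0.24(159.7) = 147.0080
Difference = 139.4640 − 147.0080 = -7.5440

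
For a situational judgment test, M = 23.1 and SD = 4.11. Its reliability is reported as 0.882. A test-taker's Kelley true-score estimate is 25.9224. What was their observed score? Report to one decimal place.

26.3

T̂ = ρX + (1 − ρ)μ  ⇒  X = (T̂ − (1 − ρ)μ) / ρ
X = (25.9224 − 0.118 × 23.1) / 0.882 = (25.9224 − 2.7258) / 0.882 = 23.1966 / 0.882 = 26.300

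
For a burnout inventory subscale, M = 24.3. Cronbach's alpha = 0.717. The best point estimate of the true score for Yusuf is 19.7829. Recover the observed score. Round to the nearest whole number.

18

T̂ = ρX + (1 − ρ)μ  ⇒  X = (T̂ − (1 − ρ)μ) / ρ
X = (19.7829 − 0.283 × 24.3) / 0.717 = (19.7829 − 6.8769) / 0.717 = 12.9060 / 0.717 = 18.00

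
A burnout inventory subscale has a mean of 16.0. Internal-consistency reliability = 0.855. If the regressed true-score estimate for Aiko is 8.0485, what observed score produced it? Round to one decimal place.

6.7

T̂ = ρX + (1 − ρ)μ  ⇒  X = (T̂ − (1 − ρ)μ) / ρ
X = (8.0485 − 0.145 × 16.0) / 0.855 = (8.0485 − 2.3200) / 0.855 = 5.7285 / 0.855 = 6.700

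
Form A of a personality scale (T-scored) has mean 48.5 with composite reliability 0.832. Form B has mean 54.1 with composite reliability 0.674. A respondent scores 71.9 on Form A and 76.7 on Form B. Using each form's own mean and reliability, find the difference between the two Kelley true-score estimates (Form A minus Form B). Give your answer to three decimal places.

-1.364

T̂_A = 0.832(71.9) + 0.168(48.5) = 67.96880
T̂_B = 0.674(76.7) + 0.326(54.1) = 69.33240
T̂_A − T̂_B = -1.36360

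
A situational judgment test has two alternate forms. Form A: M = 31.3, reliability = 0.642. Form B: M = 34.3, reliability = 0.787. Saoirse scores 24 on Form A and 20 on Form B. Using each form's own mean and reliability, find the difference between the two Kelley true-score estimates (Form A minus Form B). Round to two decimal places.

3.57

T̂_A = 0.642(24) + 0.358(31.3) = 26.6134
T̂_B = 0.787(20) + 0.213(34.3) = 23.0459
T̂_A − T̂_B = 3.5675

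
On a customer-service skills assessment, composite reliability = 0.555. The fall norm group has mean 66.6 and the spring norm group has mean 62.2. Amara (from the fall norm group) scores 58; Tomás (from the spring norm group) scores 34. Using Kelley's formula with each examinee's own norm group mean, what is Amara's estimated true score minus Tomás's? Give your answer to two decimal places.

15.28

T̂_Amara = 0.555(58) + 0.445(66.6) = 61.8270
T̂_Tomás = 0.555(34) + 0.445(62.2) = 46.5490
Difference = 61.8270 − 46.5490 = 15.2780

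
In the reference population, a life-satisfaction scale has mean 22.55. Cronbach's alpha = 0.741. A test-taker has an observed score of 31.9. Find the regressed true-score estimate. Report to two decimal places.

T̂ = 0.741(31.9) + 0.259(22.55) = 23.6379 + 5.84045 = 29.478 → 29.48

29.48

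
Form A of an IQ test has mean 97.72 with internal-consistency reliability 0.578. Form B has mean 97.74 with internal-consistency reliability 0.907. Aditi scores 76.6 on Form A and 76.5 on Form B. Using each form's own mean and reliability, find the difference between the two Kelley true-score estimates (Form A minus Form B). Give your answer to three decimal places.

T̂_A = 0.578(76.6) + 0.422(97.72) = 85.51264
T̂_B = 0.907(76.5) + 0.093(97.74) = 78.47532
T̂_A − T̂_B = 7.03732

7.037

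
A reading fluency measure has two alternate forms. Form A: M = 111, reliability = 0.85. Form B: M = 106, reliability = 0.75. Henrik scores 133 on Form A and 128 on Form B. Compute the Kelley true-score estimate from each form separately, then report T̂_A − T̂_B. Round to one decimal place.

T̂_A = 0.85(133) + 0.15(111) = 129.700
T̂_B = 0.75(128) + 0.25(106) = 122.500
T̂_A − T̂_B = 7.200

7.2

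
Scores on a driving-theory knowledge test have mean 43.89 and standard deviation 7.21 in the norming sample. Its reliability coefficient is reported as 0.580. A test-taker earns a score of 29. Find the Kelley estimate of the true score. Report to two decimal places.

T̂ = ρX + (1 − ρ)μ
  = 0.580 × 29 + 0.420 × 43.89
  = 16.820 + 18.43380
  = 35.254
  ≈ 35.25

35.25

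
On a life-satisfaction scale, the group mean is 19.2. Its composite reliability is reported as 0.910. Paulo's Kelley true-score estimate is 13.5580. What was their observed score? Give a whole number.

T̂ = ρX + (1 − ρ)μ  ⇒  X = (T̂ − (1 − ρ)μ) / ρ
X = (13.5580 − 0.090 × 19.2) / 0.910 = (13.5580 − 1.7280) / 0.910 = 11.8300 / 0.910 = 13.00

13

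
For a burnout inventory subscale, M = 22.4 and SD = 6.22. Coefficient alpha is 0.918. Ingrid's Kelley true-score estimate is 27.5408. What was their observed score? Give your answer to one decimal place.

T̂ = ρX + (1 − ρ)μ  ⇒  X = (T̂ − (1 − ρ)μ) / ρ
X = (27.5408 − 0.082 × 22.4) / 0.918 = (27.5408 − 1.8368) / 0.918 = 25.7040 / 0.918 = 28.000

28.0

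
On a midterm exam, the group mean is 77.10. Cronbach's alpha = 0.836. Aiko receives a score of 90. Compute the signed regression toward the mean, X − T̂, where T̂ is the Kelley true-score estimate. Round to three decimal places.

2.116

T̂ = 0.836(90) + 0.164(77.10) = 75.240 + 12.64440 = 87.88440 → 87.8844
X − T̂ = 90 − 87.8844 = 2.1156 → 2.116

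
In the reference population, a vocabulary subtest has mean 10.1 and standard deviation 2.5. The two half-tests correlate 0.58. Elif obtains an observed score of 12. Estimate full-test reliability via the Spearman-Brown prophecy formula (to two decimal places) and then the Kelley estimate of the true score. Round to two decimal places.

Spearman-Brown: ρ = 2r/(1 + r) = 2(0.58)/(1 + 0.58) = 1.160/1.58 = 0.7342 → 0.73
Regress the observed score toward the mean by the unreliability: T̂ = 0.73·12 + 0.27·10.1 = 8.76 + 2.727 = 11.487.

11.49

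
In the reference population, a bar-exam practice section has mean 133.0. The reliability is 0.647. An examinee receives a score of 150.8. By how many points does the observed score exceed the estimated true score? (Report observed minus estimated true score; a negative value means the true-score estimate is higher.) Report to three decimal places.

6.283

T̂ = ρX + (1 − ρ)μ
  = 0.647 × 150.8 + 0.353 × 133.0
  = 97.5676 + 46.9490
  = 144.51660
  ≈ 144.5166
X − T̂ = 150.8 − 144.5166 = 6.2834 → 6.283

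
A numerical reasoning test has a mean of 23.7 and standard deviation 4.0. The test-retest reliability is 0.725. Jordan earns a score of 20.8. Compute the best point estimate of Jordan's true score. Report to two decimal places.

21.60

T̂ = 0.725(20.8) + 0.275(23.7) = 15.0800 + 6.5175 = 21.598 → 21.60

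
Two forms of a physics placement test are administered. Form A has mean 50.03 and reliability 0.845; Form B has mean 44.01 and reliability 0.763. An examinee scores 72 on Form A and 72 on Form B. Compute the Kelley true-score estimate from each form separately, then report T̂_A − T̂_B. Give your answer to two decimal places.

3.23

T̂_A = 0.845(72) + 0.155(50.03) = 68.5947
T̂_B = 0.763(72) + 0.237(44.01) = 65.3664
T̂_A − T̂_B = 3.2283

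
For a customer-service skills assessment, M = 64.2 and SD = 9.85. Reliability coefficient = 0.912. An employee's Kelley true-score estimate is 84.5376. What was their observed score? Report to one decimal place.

T̂ = ρX + (1 − ρ)μ  ⇒  X = (T̂ − (1 − ρ)μ) / ρ
X = (84.5376 − 0.088 × 64.2) / 0.912 = (84.5376 − 5.6496) / 0.912 = 78.8880 / 0.912 = 86.500

86.5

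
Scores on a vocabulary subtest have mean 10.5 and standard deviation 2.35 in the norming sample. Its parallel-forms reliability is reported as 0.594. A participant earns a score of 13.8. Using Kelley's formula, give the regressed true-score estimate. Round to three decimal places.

T̂ = 0.594(13.8) + 0.406(10.5) = 8.1972 + 4.2630 = 12.4602 → 12.460

12.460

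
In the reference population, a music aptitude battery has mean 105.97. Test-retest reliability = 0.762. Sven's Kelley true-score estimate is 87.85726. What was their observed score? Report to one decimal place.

82.2

T̂ = ρX + (1 − ρ)μ  ⇒  X = (T̂ − (1 − ρ)μ) / ρ
X = (87.85726 − 0.238 × 105.97) / 0.762 = (87.85726 − 25.22086) / 0.762 = 62.63640 / 0.762 = 82.200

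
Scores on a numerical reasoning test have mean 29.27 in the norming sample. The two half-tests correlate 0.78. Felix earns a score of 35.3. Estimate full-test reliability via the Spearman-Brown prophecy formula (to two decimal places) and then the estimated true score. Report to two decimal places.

Spearman-Brown: ρ = 2r/(1 + r) = 2(0.78)/(1 + 0.78) = 1.560/1.78 = 0.8764 → 0.88
T̂ = 0.88(35.3) + 0.12(29.27) = 31.064 + 3.5124 = 34.576 → 34.58

34.58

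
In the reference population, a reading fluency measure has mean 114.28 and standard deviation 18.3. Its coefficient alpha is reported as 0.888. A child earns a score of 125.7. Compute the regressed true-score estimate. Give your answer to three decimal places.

Regress the observed score toward the mean by the unreliability: T̂ = 0.888·125.7 + 0.112·114.28 = 111.6216 + 12.79936 = 124.4210.

124.421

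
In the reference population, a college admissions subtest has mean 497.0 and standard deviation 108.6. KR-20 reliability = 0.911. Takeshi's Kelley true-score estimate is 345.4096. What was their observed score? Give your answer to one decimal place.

330.6

T̂ = ρX + (1 − ρ)μ  ⇒  X = (T̂ − (1 − ρ)μ) / ρ
X = (345.4096 − 0.089 × 497.0) / 0.911 = (345.4096 − 44.2330) / 0.911 = 301.1766 / 0.911 = 330.600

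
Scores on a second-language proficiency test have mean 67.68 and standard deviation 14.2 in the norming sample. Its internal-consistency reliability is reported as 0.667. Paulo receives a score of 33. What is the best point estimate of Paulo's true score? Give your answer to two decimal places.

T̂ = ρX + (1 − ρ)μ
  = 0.667 × 33 + 0.333 × 67.68
  = 22.011 + 22.53744
  = 44.548
  ≈ 44.55

44.55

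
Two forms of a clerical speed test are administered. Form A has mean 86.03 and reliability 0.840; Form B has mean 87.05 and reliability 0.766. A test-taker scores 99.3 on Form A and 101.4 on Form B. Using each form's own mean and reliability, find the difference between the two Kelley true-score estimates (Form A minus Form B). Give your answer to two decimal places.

-0.87

T̂_A = 0.840(99.3) + 0.160(86.03) = 97.1768
T̂_B = 0.766(101.4) + 0.234(87.05) = 98.0421
T̂_A − T̂_B = -0.8653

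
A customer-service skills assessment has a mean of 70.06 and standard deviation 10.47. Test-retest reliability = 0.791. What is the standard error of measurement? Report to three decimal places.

4.787

SEM = SD · √(1 − ρ) = 10.47 × √0.209 = 10.47 × 0.4572 = 4.7865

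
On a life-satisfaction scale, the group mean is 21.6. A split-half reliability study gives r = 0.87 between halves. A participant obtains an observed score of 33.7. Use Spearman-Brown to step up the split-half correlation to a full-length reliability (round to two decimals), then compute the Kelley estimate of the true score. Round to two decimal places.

32.85

Spearman-Brown: ρ = 2r/(1 + r) = 2(0.87)/(1 + 0.87) = 1.740/1.87 = 0.9305 → 0.93
T̂ = ρX + (1 − ρ)μ
  = 0.93 × 33.7 + 0.07 × 21.6
  = 31.341 + 1.512
  = 32.853
  ≈ 32.85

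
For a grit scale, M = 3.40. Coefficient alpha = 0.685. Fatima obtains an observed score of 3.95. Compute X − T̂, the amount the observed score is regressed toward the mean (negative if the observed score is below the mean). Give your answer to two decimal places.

0.17

T̂ = 0.685(3.95) + 0.315(3.40) = 2.70575 + 1.07100 = 3.7768 → 3.777
X − T̂ = 3.95 − 3.777 = 0.173 → 0.17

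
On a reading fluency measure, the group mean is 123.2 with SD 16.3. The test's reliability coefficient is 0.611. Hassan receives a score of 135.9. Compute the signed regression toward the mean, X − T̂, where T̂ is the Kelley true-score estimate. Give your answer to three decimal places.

T̂ = ρX + (1 − ρ)μ
  = 0.611 × 135.9 + 0.389 × 123.2
  = 83.0349 + 47.9248
  = 130.95970
  ≈ 130.9597
X − T̂ = 135.9 − 130.9597 = 4.9403 → 4.940

4.940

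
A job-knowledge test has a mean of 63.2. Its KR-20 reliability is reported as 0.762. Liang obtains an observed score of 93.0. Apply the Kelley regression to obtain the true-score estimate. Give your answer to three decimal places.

85.908

T̂ = 0.762(93.0) + 0.238(63.2) = 70.8660 + 15.0416 = 85.9076 → 85.908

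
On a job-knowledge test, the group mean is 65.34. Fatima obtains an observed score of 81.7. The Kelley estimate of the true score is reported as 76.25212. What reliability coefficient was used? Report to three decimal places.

T̂ = ρX + (1 − ρ)μ  ⇒  T̂ − μ = ρ(X − μ)
ρ = (T̂ − μ)/(X − μ) = (76.25212 − 65.34) / (81.7 − 65.34) = 10.91212 / 16.36 = 0.66700

0.667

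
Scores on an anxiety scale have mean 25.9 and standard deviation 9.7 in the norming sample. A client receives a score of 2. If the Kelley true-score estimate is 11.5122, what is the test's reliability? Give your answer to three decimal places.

0.602

T̂ = ρX + (1 − ρ)μ  ⇒  T̂ − μ = ρ(X − μ)
ρ = (T̂ − μ)/(X − μ) = (11.5122 − 25.9) / (2 − 25.9) = -14.3878 / -23.9 = 0.60200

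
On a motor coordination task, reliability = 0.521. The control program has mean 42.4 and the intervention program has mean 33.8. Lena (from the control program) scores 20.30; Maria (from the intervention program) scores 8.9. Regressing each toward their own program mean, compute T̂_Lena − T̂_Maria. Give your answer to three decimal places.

10.059

T̂_Lena = 0.521(20.30) + 0.479(42.4) = 30.88590
T̂_Maria = 0.521(8.9) + 0.479(33.8) = 20.82710
Difference = 30.88590 − 20.82710 = 10.05880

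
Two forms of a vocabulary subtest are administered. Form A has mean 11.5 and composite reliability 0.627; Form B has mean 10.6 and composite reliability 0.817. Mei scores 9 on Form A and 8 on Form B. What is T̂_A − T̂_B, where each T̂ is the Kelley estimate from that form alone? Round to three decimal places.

T̂_A = 0.627(9) + 0.373(11.5) = 9.93250
T̂_B = 0.817(8) + 0.183(10.6) = 8.47580
T̂_A − T̂_B = 1.45670

1.457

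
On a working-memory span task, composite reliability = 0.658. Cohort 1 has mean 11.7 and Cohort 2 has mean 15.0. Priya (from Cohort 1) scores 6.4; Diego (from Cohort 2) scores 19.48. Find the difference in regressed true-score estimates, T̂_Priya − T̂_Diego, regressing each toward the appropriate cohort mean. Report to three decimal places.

-9.735

T̂_Priya = 0.658(6.4) + 0.342(11.7) = 8.21260
T̂_Diego = 0.658(19.48) + 0.342(15.0) = 17.94784
Difference = 8.21260 − 17.94784 = -9.73524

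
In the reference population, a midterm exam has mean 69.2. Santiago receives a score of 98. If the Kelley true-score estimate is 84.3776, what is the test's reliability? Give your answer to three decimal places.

T̂ = ρX + (1 − ρ)μ  ⇒  T̂ − μ = ρ(X − μ)
ρ = (T̂ − μ)/(X − μ) = (84.3776 − 69.2) / (98 − 69.2) = 15.1776 / 28.8 = 0.52700

0.527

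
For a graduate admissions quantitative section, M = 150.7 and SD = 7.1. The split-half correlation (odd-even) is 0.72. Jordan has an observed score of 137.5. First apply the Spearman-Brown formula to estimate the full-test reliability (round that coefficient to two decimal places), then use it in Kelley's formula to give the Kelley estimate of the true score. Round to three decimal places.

139.612

Spearman-Brown: ρ = 2r/(1 + r) = 2(0.72)/(1 + 0.72) = 1.440/1.72 = 0.8372 → 0.84
T̂ = 0.84(137.5) + 0.16(150.7) = 115.500 + 24.112 = 139.6120 → 139.612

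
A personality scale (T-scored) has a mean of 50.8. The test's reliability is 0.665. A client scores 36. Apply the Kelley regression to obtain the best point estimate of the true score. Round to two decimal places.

40.96

T̂ = ρX + (1 − ρ)μ
  = 0.665 × 36 + 0.335 × 50.8
  = 23.940 + 17.0180
  = 40.958
  ≈ 40.96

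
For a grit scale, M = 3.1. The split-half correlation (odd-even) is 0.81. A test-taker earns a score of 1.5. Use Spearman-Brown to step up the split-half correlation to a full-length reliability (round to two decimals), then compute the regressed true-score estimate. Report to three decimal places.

1.660

Spearman-Brown: ρ = 2r/(1 + r) = 2(0.81)/(1 + 0.81) = 1.620/1.81 = 0.8950 → 0.90
T̂ = 0.90(1.5) + 0.10(3.1) = 1.350 + 0.310 = 1.6600 → 1.660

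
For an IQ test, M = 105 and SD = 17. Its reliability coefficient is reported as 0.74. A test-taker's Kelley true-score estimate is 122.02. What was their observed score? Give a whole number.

T̂ = ρX + (1 − ρ)μ  ⇒  X = (T̂ − (1 − ρ)μ) / ρ
X = (122.02 − 0.26 × 105) / 0.74 = (122.02 − 27.30) / 0.74 = 94.72 / 0.74 = 128.00

128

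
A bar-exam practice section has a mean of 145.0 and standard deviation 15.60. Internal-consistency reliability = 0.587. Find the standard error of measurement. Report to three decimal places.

SEM = SD · √(1 − ρ) = 15.60 × √0.413 = 15.60 × 0.6427 = 10.0254

10.025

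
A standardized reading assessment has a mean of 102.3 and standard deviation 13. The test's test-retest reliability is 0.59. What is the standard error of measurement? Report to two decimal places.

8.32

SEM = SD · √(1 − ρ) = 13 × √0.41 = 13 × 0.6403 = 8.324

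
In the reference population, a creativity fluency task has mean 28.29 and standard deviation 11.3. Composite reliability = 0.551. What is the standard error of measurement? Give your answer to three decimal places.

7.572

SEM = SD · √(1 − ρ) = 11.3 × √0.449 = 11.3 × 0.6701 = 7.5718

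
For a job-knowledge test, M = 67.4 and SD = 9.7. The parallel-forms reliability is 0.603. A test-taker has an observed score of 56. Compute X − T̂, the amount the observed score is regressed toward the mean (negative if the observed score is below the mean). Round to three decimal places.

T̂ = ρX + (1 − ρ)μ
  = 0.603 × 56 + 0.397 × 67.4
  = 33.768 + 26.7578
  = 60.52580
  ≈ 60.5258
X − T̂ = 56 − 60.5258 = -4.5258 → -4.526

-4.526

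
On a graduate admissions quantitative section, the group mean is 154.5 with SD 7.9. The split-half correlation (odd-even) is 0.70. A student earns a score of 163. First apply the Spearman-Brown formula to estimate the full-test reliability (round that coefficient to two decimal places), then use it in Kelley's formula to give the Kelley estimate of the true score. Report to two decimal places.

161.47

Spearman-Brown: ρ = 2r/(1 + r) = 2(0.70)/(1 + 0.70) = 1.400/1.70 = 0.8235 → 0.82
T̂ = 0.82(163) + 0.18(154.5) = 133.66 + 27.810 = 161.470 → 161.47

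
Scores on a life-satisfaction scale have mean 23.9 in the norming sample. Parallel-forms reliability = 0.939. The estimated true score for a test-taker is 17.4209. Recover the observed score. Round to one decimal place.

17.0

T̂ = ρX + (1 − ρ)μ  ⇒  X = (T̂ − (1 − ρ)μ) / ρ
X = (17.4209 − 0.061 × 23.9) / 0.939 = (17.4209 − 1.4579) / 0.939 = 15.9630 / 0.939 = 17.000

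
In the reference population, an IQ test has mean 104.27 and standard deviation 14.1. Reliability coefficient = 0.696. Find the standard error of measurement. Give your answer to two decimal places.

7.77

SEM = SD · √(1 − ρ) = 14.1 × √0.304 = 14.1 × 0.5514 = 7.774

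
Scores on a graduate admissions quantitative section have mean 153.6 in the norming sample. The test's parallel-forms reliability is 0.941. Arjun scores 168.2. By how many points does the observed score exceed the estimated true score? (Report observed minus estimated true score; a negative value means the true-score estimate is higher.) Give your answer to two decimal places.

T̂ = 0.941(168.2) + 0.059(153.6) = 158.2762 + 9.0624 = 167.3386 → 167.339
X − T̂ = 168.2 − 167.339 = 0.861 → 0.86

0.86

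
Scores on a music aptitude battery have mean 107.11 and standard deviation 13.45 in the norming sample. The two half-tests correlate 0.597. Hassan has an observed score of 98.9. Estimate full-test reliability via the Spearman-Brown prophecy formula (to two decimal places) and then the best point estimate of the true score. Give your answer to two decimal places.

100.95

Spearman-Brown: ρ = 2r/(1 + r) = 2(0.597)/(1 + 0.597) = 1.1940/1.597 = 0.7477 → 0.75
Weight the observed score by reliability and the mean by (1 − reliability): T̂ = 0.75·98.9 + 0.25·107.11 = 74.175 + 26.7775 = 100.953.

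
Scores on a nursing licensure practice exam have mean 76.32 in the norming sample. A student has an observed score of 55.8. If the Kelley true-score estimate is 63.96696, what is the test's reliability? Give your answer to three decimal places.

0.602

T̂ = ρX + (1 − ρ)μ  ⇒  T̂ − μ = ρ(X − μ)
ρ = (T̂ − μ)/(X − μ) = (63.96696 − 76.32) / (55.8 − 76.32) = -12.35304 / -20.52 = 0.60200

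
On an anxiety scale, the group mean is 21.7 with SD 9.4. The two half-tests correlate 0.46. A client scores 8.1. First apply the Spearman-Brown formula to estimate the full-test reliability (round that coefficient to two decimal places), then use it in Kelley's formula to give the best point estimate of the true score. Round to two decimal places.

Spearman-Brown: ρ = 2r/(1 + r) = 2(0.46)/(1 + 0.46) = 0.920/1.46 = 0.6301 → 0.63
Regress the observed score toward the mean by the unreliability: T̂ = 0.63·8.1 + 0.37·21.7 = 5.103 + 8.029 = 13.132.

13.13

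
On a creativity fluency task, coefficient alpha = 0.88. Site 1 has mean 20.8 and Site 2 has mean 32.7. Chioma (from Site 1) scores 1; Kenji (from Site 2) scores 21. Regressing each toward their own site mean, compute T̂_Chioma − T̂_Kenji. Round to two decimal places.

-19.03

T̂_Chioma = 0.88(1) + 0.12(20.8) = 3.3760
T̂_Kenji = 0.88(21) + 0.12(32.7) = 22.4040
Difference = 3.3760 − 22.4040 = -19.0280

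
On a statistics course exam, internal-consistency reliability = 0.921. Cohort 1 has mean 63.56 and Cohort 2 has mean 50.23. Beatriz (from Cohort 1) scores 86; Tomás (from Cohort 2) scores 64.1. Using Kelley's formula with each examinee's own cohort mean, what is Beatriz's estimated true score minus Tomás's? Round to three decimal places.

T̂_Beatriz = 0.921(86) + 0.079(63.56) = 84.22724
T̂_Tomás = 0.921(64.1) + 0.079(50.23) = 63.00427
Difference = 84.22724 − 63.00427 = 21.22297

21.223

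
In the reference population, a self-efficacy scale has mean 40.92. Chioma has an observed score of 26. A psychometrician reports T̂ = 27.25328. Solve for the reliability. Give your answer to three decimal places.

0.916

T̂ = ρX + (1 − ρ)μ  ⇒  T̂ − μ = ρ(X − μ)
ρ = (T̂ − μ)/(X − μ) = (27.25328 − 40.92) / (26 − 40.92) = -13.66672 / -14.92 = 0.91600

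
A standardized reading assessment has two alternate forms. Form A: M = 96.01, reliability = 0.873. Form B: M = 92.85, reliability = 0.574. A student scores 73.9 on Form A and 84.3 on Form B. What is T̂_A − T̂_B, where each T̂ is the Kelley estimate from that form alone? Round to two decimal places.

-11.23

T̂_A = 0.873(73.9) + 0.127(96.01) = 76.7080
T̂_B = 0.574(84.3) + 0.426(92.85) = 87.9423
T̂_A − T̂_B = -11.2343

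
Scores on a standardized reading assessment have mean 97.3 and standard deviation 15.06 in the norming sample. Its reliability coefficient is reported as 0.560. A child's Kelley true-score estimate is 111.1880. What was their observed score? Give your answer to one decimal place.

T̂ = ρX + (1 − ρ)μ  ⇒  X = (T̂ − (1 − ρ)μ) / ρ
X = (111.1880 − 0.440 × 97.3) / 0.560 = (111.1880 − 42.8120) / 0.560 = 68.3760 / 0.560 = 122.100

122.1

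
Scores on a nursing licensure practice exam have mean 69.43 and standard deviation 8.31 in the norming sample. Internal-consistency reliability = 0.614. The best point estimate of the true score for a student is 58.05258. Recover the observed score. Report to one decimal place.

50.9

T̂ = ρX + (1 − ρ)μ  ⇒  X = (T̂ − (1 − ρ)μ) / ρ
X = (58.05258 − 0.386 × 69.43) / 0.614 = (58.05258 − 26.79998) / 0.614 = 31.25260 / 0.614 = 50.900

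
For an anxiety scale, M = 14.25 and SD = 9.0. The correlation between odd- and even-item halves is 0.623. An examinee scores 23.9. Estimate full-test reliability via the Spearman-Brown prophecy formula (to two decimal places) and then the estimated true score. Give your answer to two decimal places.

21.68

Spearman-Brown: ρ = 2r/(1 + r) = 2(0.623)/(1 + 0.623) = 1.2460/1.623 = 0.7677 → 0.77
Weight the observed score by reliability and the mean by (1 − reliability): T̂ = 0.77·23.9 + 0.23·14.25 = 18.403 + 3.2775 = 21.680.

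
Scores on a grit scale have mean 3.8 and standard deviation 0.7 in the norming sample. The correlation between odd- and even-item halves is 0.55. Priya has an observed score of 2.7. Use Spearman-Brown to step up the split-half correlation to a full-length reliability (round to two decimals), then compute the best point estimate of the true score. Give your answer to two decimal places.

3.02

Spearman-Brown: ρ = 2r/(1 + r) = 2(0.55)/(1 + 0.55) = 1.100/1.55 = 0.7097 → 0.71
T̂ = 0.71(2.7) + 0.29(3.8) = 1.917 + 1.102 = 3.019 → 3.02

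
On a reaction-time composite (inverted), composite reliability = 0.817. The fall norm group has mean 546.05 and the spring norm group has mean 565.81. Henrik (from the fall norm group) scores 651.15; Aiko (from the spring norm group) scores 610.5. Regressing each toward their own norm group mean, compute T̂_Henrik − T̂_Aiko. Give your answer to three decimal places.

29.595

T̂_Henrik = 0.817(651.15) + 0.183(546.05) = 631.91670
T̂_Aiko = 0.817(610.5) + 0.183(565.81) = 602.32173
Difference = 631.91670 − 602.32173 = 29.59497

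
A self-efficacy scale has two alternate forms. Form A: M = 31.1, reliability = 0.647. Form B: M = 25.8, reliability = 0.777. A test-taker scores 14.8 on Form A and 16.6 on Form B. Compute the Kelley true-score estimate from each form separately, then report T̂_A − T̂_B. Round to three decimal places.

1.902

T̂_A = 0.647(14.8) + 0.353(31.1) = 20.55390
T̂_B = 0.777(16.6) + 0.223(25.8) = 18.65160
T̂_A − T̂_B = 1.90230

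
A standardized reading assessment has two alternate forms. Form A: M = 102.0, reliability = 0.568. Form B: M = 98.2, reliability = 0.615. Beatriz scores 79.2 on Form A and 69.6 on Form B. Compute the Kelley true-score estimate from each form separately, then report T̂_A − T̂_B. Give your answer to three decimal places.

8.439

T̂_A = 0.568(79.2) + 0.432(102.0) = 89.04960
T̂_B = 0.615(69.6) + 0.385(98.2) = 80.61100
T̂_A − T̂_B = 8.43860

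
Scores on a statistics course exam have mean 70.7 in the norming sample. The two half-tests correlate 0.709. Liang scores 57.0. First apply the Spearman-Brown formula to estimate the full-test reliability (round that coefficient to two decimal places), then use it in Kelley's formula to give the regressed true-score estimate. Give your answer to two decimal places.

Spearman-Brown: ρ = 2r/(1 + r) = 2(0.709)/(1 + 0.709) = 1.4180/1.709 = 0.8297 → 0.83
Weight the observed score by reliability and the mean by (1 − reliability): T̂ = 0.83·57.0 + 0.17·70.7 = 47.310 + 12.019 = 59.329.

59.33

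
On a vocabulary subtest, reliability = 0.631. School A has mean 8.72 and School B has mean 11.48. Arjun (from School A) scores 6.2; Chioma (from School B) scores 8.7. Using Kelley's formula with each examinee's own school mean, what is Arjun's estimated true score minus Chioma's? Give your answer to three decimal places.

T̂_Arjun = 0.631(6.2) + 0.369(8.72) = 7.12988
T̂_Chioma = 0.631(8.7) + 0.369(11.48) = 9.72582
Difference = 7.12988 − 9.72582 = -2.59594

-2.596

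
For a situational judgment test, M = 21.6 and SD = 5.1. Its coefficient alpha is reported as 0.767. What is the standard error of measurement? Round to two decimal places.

2.46

SEM = SD · √(1 − ρ) = 5.1 × √0.233 = 5.1 × 0.4827 = 2.462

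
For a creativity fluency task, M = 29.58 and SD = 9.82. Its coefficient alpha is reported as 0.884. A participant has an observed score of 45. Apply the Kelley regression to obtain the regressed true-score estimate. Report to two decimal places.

T̂ = 0.884(45) + 0.116(29.58) = 39.780 + 3.43128 = 43.211 → 43.21

43.21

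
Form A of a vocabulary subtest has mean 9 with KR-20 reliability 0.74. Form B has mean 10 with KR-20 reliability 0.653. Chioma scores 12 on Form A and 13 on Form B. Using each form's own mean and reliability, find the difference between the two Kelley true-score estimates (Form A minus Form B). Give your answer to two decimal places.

T̂_A = 0.74(12) + 0.26(9) = 11.2200
T̂_B = 0.653(13) + 0.347(10) = 11.9590
T̂_A − T̂_B = -0.7390

-0.74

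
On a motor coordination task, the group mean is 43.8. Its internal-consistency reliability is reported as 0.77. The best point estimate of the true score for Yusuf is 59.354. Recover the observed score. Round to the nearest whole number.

T̂ = ρX + (1 − ρ)μ  ⇒  X = (T̂ − (1 − ρ)μ) / ρ
X = (59.354 − 0.23 × 43.8) / 0.77 = (59.354 − 10.074) / 0.77 = 49.280 / 0.77 = 64.00

64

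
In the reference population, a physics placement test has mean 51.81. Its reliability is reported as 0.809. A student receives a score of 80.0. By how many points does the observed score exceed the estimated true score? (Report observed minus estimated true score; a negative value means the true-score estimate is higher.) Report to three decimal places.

T̂ = 0.809(80.0) + 0.191(51.81) = 64.7200 + 9.89571 = 74.61571 → 74.6157
X − T̂ = 80.0 − 74.6157 = 5.3843 → 5.384

5.384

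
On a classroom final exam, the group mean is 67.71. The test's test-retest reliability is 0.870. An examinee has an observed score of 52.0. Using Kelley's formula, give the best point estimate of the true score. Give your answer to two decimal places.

54.04

Kelley's formula gives T̂ = 0.870·52.0 + 0.130·67.71 = 45.2400 + 8.80230 = 54.042.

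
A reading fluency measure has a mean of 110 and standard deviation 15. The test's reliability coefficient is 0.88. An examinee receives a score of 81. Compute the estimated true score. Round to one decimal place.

T̂ = ρX + (1 − ρ)μ
  = 0.88 × 81 + 0.12 × 110
  = 71.28 + 13.20
  = 84.48
  ≈ 84.5

84.5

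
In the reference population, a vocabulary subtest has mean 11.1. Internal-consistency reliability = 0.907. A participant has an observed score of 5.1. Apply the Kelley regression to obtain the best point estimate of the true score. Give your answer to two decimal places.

5.66

Regress the observed score toward the mean by the unreliability: T̂ = 0.907·5.1 + 0.093·11.1 = 4.6257 + 1.0323 = 5.658.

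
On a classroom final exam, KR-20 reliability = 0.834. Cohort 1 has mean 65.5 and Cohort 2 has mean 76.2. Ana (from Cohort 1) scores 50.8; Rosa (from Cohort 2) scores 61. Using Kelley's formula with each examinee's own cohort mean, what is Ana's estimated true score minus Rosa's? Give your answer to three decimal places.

T̂_Ana = 0.834(50.8) + 0.166(65.5) = 53.24020
T̂_Rosa = 0.834(61) + 0.166(76.2) = 63.52320
Difference = 53.24020 − 63.52320 = -10.28300

-10.283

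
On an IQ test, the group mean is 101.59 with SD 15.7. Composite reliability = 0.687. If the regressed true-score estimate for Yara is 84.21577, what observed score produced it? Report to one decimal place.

T̂ = ρX + (1 − ρ)μ  ⇒  X = (T̂ − (1 − ρ)μ) / ρ
X = (84.21577 − 0.313 × 101.59) / 0.687 = (84.21577 − 31.79767) / 0.687 = 52.41810 / 0.687 = 76.300

76.3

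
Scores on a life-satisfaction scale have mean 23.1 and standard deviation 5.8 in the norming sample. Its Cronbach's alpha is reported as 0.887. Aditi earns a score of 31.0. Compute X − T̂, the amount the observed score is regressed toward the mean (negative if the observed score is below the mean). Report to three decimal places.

0.893

Weight the observed score by reliability and the mean by (1 − reliability): T̂ = 0.887·31.0 + 0.113·23.1 = 27.4970 + 2.6103 = 30.10730.
X − T̂ = 31.0 − 30.1073 = 0.8927 → 0.893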